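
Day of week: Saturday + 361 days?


Wednesday

Start: Saturday (index 5)
(5 + 361) mod 7
= 366 mod 7
= 2
Index 2 → Wednesday


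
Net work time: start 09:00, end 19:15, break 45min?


9h 30m (570 minutes)

Total time = (19×60+15) - (9×60+0)
= 1155 - 540 = 615 min
Minus break: 615 - 45 = 570 min
= 9h 30m


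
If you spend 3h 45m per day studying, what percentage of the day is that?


Time: 225 minutes
Day: 1440 minutes
Percentage = (225/1440) × 100 ≈ 15.6%

15.6%


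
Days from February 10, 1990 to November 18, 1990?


281 days

From February 10, 1990 to November 18, 1990
Rest of February 1990: 28 - 10 = 18
Full months: March 31, April 30, May 31, June 30, July 31, August 31, September 30, October 31
Days into November 1990: 18
Total = 18 + 31 + 30 + 31 + 30 + 31 + 31 + 30 + 31 + 18 = 281 days


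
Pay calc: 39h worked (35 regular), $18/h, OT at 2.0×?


$774.00

Regular: 35h × $18 = $630.00
Overtime: 39 - 35 = 4h
OT pay: 4h × $18 × 2.0 = $144.00
Total = $630.00 + $144.00 = $774.00


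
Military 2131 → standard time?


Hour: 21
21 - 12 = 9 → PM

9:31 PM


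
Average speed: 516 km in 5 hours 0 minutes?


Distance: 516 km
Time: 5 hours
Speed = 516 / 5 = 103.2 km/h

103.2 km/h


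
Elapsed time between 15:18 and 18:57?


3h 39m

End time in minutes: 18×60 + 57 = 1137
Start time in minutes: 15×60 + 18 = 918
Difference = 1137 - 918 = 219 minutes
= 3 hours 39 minutes


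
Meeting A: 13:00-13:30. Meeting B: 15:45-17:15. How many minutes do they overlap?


0 minutes

Meeting A: 780-810 (in minutes from midnight)
Meeting B: 945-1035
Overlap start = max(780, 945) = 945
Overlap end = min(810, 1035) = 810
Overlap = max(0, 810 - 945) = 0 min


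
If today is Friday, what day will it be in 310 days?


Start: Friday (index 4)
(4 + 310) mod 7
= 314 mod 7
= 6
Index 6 → Sunday

Sunday


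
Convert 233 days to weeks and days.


Weeks: 233 ÷ 7 = 33 remainder 2

33 weeks 2 days


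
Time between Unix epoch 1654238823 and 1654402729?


Difference = 1654402729 - 1654238823 = 163906 seconds
In hours: 163906 / 3600 ≈ 45.5
In days: 163906 / 86400 ≈ 1.90

163906 seconds (45.5 hours / 1.90 days)


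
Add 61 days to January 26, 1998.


Start: January 26, 1998
Add 61 days
January 26 → February 1: 31 - 26 + 1 = 6 days (61 - 6 = 55 left)
February 1 → March 1: 28 - 1 + 1 = 28 days (55 - 28 = 27 left)
March 1 + 27 = March 28, 1998

March 28, 1998


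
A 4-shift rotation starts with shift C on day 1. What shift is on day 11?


Shift A

Shifts: A, B, C, D
Start: C (index 2)
Day 11: (2 + 11 - 1) mod 4
= 12 mod 4
= 0
Index 0 → shift A


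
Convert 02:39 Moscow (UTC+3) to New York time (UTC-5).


18:39 (previous day)

Time difference = UTC-5 - UTC+3 = -8 hours
New hour = (2 -8) mod 24
= -6 mod 24 = 18
Minutes unchanged → 18:39; -6 < 0 → previous day


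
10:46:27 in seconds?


38787 seconds

Hours: 10 × 3600 = 36000
Minutes: 46 × 60 = 2760
Seconds: 27
Total = 36000 + 2760 + 27 = 38787


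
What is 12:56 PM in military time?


12:56

Input: 12:56 PM
12 PM → 12 (noon)


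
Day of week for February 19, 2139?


Thursday

Zeller's congruence:
q=19, m=14, k=38, j=21
h = (19 + ⌊13×15/5⌋ + 38 + ⌊38/4⌋ + ⌊21/4⌋ - 2×21) mod 7
= (19 + 39 + 38 + 9 + 5 - 42) mod 7
= 68 mod 7 = 5
h=5 → Thursday


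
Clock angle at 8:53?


51.5°

Hour hand = 8×30 + 53×0.5 = 266.5°
Minute hand = 53×6 = 318°
Difference = |266.5 - 318| = 51.5°


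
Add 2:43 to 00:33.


Start: 33 minutes from midnight
Add: 163 minutes
Total: 196 minutes
Hours: 196 ÷ 60 = 3 remainder 16

03:16


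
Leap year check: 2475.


No

Rules: divisible by 4 AND (not by 100 OR by 400)
2475 ÷ 4 = 618 remainder 3 → not divisible by 4
Not divisible by 4 → not a leap year


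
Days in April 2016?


Month: April (month 4)
April has 30 days

30 days


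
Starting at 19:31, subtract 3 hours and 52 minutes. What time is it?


15:39

Start: 1171 minutes from midnight
Subtract: 232 minutes
Remaining: 1171 - 232 = 939
Hours: 15, Minutes: 39


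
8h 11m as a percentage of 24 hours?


Total minutes: 8×60 + 11 = 491
Day = 24×60 = 1440 minutes
Fraction = 491/1440 ≈ 0.3410
As a percentage: 491/1440 × 100 ≈ 34.10%

0.3410 (34.10%)


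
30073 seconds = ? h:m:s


8h 21m 13s

Hours: 30073 ÷ 3600 = 8 remainder 1273
Minutes: 1273 ÷ 60 = 21 remainder 13
Seconds: 13


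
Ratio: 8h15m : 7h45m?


Duration 1: 495 minutes
Duration 2: 465 minutes
Ratio = 495:465
GCD = 15
Simplified = 33:31
As a decimal: 33/31 ≈ 1.06

33:31 (1.06)


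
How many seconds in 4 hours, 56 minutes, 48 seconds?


Hours: 4 × 3600 = 14400
Minutes: 56 × 60 = 3360
Seconds: 48
Total = 14400 + 3360 + 48 = 17808

17808 seconds


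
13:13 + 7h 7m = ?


20:20

Start: 793 minutes from midnight
Add: 427 minutes
Total: 1220 minutes
Hours: 1220 ÷ 60 = 20 remainder 20


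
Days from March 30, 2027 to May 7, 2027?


From March 30, 2027 to May 7, 2027
Rest of March 2027: 31 - 30 = 1
Full months: April 30
Days into May 2027: 7
Total = 1 + 30 + 7 = 38 days

38 days


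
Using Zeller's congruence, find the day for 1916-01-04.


Zeller's congruence:
q=4, m=13, k=15, j=19
h = (4 + ⌊13×14/5⌋ + 15 + ⌊15/4⌋ + ⌊19/4⌋ - 2×19) mod 7
= (4 + 36 + 15 + 3 + 4 - 38) mod 7
= 24 mod 7 = 3
h=3 → Tuesday

Tuesday


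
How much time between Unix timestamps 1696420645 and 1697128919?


Difference = 1697128919 - 1696420645 = 708274 seconds
In hours: 708274 / 3600 ≈ 196.7
In days: 708274 / 86400 ≈ 8.20

708274 seconds (196.7 hours / 8.20 days)


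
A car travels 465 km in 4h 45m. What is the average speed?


Distance: 465 km
Time: 4h 45m = 285 min = 285/60 = 19/4 hours
Speed = 465 ÷ (19/4) = 465 × 4 / 19 = 1860/19 ≈ 97.9 km/h

97.9 km/h


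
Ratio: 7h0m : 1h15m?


Duration 1: 420 minutes
Duration 2: 75 minutes
Ratio = 420:75
GCD = 15
Simplified = 28:5
As a decimal: 28/5 = 5.60

28:5 (5.60)


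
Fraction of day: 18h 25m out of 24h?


Total minutes: 18×60 + 25 = 1105
Day = 24×60 = 1440 minutes
Fraction = 1105/1440 ≈ 0.7674
As a percentage: 1105/1440 × 100 ≈ 76.74%

0.7674 (76.74%)


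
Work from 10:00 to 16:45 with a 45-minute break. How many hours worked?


Total time = (16×60+45) - (10×60+0)
= 1005 - 600 = 405 min
Minus break: 405 - 45 = 360 min
= 6h 0m

6h 0m (360 minutes)


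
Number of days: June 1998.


Month: June (month 6)
June has 30 days

30 days


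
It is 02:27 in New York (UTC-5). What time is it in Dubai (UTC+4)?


11:27

Time difference = UTC+4 - UTC-5 = +9 hours
New hour = (2 + 9) mod 24
= 11 mod 24 = 11
Minutes unchanged → 11:27


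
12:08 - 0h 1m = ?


Start: 728 minutes from midnight
Subtract: 1 minutes
Remaining: 728 - 1 = 727
Hours: 12, Minutes: 7

12:07


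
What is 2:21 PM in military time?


Input: 2:21 PM
PM: 2 + 12 = 14

14:21


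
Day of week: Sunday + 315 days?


Start: Sunday (index 6)
(6 + 315) mod 7
= 321 mod 7
= 6
Index 6 → Sunday

Sunday


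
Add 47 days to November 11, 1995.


Start: November 11, 1995
Add 47 days
November 11 → December 1: 30 - 11 + 1 = 20 days (47 - 20 = 27 left)
December 1 + 27 = December 28, 1995

December 28, 1995


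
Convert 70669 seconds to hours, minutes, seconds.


Hours: 70669 ÷ 3600 = 19 remainder 2269
Minutes: 2269 ÷ 60 = 37 remainder 49
Seconds: 49

19h 37m 49s


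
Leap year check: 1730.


No

Rules: divisible by 4 AND (not by 100 OR by 400)
1730 ÷ 4 = 432 remainder 2 → not divisible by 4
Not divisible by 4 → not a leap year


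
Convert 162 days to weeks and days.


23 weeks 1 days

Weeks: 162 ÷ 7 = 23 remainder 1


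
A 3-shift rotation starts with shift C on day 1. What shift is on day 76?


Shift C

Shifts: A, B, C
Start: C (index 2)
Day 76: (2 + 76 - 1) mod 3
= 77 mod 3
= 2
Index 2 → shift C


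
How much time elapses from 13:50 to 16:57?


End time in minutes: 16×60 + 57 = 1017
Start time in minutes: 13×60 + 50 = 830
Difference = 1017 - 830 = 187 minutes
= 3 hours 7 minutes

3h 7m


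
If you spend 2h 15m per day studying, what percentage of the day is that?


9.4%

Time: 135 minutes
Day: 1440 minutes
Percentage = (135/1440) × 100 ≈ 9.4%


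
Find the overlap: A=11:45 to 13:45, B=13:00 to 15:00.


45 minutes

Meeting A: 705-825 (in minutes from midnight)
Meeting B: 780-900
Overlap start = max(705, 780) = 780
Overlap end = min(825, 900) = 825
Overlap = max(0, 825 - 780) = 45 min


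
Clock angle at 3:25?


47.5°

Hour hand = 3×30 + 25×0.5 = 102.5°
Minute hand = 25×6 = 150°
Difference = |102.5 - 150| = 47.5°


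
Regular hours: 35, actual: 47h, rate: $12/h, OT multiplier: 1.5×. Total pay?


$636.00

Regular: 35h × $12 = $420.00
Overtime: 47 - 35 = 12h
OT pay: 12h × $12 × 1.5 = $216.00
Total = $420.00 + $216.00 = $636.00


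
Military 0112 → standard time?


Hour: 1
1 < 12 → AM

1:12 AM


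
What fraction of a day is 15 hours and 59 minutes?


0.6660 (66.60%)

Total minutes: 15×60 + 59 = 959
Day = 24×60 = 1440 minutes
Fraction = 959/1440 ≈ 0.6660
As a percentage: 959/1440 × 100 ≈ 66.60%


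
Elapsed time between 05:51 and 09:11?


End time in minutes: 9×60 + 11 = 551
Start time in minutes: 5×60 + 51 = 351
Difference = 551 - 351 = 200 minutes
= 3 hours 20 minutes

3h 20m


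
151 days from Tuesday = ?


Start: Tuesday (index 1)
(1 + 151) mod 7
= 152 mod 7
= 5
Index 5 → Saturday

Saturday


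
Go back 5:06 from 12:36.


07:30

Start: 756 minutes from midnight
Subtract: 306 minutes
Remaining: 756 - 306 = 450
Hours: 7, Minutes: 30


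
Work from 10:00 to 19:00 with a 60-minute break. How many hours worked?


Total time = (19×60+0) - (10×60+0)
= 1140 - 600 = 540 min
Minus break: 540 - 60 = 480 min
= 8h 0m

8h 0m (480 minutes)


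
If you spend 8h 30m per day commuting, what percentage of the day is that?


35.4%

Time: 510 minutes
Day: 1440 minutes
Percentage = (510/1440) × 100 ≈ 35.4%


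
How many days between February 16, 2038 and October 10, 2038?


236 days

From February 16, 2038 to October 10, 2038
Rest of February 2038: 28 - 16 = 12
Full months: March 31, April 30, May 31, June 30, July 31, August 31, September 30
Days into October 2038: 10
Total = 12 + 31 + 30 + 31 + 30 + 31 + 31 + 30 + 10 = 236 days


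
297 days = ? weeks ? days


Weeks: 297 ÷ 7 = 42 remainder 3

42 weeks 3 days


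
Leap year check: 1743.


No

Rules: divisible by 4 AND (not by 100 OR by 400)
1743 ÷ 4 = 435 remainder 3 → not divisible by 4
Not divisible by 4 → not a leap year


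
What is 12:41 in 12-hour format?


Hour: 12
12 → 12 PM (noon)

12:41 PM


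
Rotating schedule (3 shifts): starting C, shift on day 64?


Shifts: A, B, C
Start: C (index 2)
Day 64: (2 + 64 - 1) mod 3
= 65 mod 3
= 2
Index 2 → shift C

Shift C


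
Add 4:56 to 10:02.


14:58

Start: 602 minutes from midnight
Add: 296 minutes
Total: 898 minutes
Hours: 898 ÷ 60 = 14 remainder 58


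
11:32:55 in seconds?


41575 seconds

Hours: 11 × 3600 = 39600
Minutes: 32 × 60 = 1920
Seconds: 55
Total = 39600 + 1920 + 55 = 41575


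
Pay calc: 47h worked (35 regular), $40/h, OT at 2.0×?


Regular: 35h × $40 = $1400.00
Overtime: 47 - 35 = 12h
OT pay: 12h × $40 × 2.0 = $960.00
Total = $1400.00 + $960.00 = $2360.00

$2360.00


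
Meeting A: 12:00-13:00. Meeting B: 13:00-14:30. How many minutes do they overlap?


0 minutes

Meeting A: 720-780 (in minutes from midnight)
Meeting B: 780-870
Overlap start = max(720, 780) = 780
Overlap end = min(780, 870) = 780
Overlap = max(0, 780 - 780) = 0 min


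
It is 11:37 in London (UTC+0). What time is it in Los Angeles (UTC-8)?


Time difference = UTC-8 - UTC+0 = -8 hours
New hour = (11 -8) mod 24
= 3 mod 24 = 3
Minutes unchanged → 03:37

03:37


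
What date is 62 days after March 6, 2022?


Start: March 6, 2022
Add 62 days
March 6 → April 1: 31 - 6 + 1 = 26 days (62 - 26 = 36 left)
April 1 → May 1: 30 - 1 + 1 = 30 days (36 - 30 = 6 left)
May 1 + 6 = May 7, 2022

May 7, 2022


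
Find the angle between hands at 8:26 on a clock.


97.0°

Hour hand = 8×30 + 26×0.5 = 253.0°
Minute hand = 26×6 = 156°
Difference = |253.0 - 156| = 97.0°


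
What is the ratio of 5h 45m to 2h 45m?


23:11 (2.09)

Duration 1: 345 minutes
Duration 2: 165 minutes
Ratio = 345:165
GCD = 15
Simplified = 23:11
As a decimal: 23/11 ≈ 2.09


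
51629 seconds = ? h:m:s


Hours: 51629 ÷ 3600 = 14 remainder 1229
Minutes: 1229 ÷ 60 = 20 remainder 29
Seconds: 29

14h 20m 29s


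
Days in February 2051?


28 days

Month: February (month 2)
February: 28 or 29 (leap year)
2051 leap year? No


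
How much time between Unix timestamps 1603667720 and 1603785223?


117503 seconds (32.6 hours / 1.36 days)

Difference = 1603785223 - 1603667720 = 117503 seconds
In hours: 117503 / 3600 ≈ 32.6
In days: 117503 / 86400 ≈ 1.36


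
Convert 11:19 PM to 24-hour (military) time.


23:19

Input: 11:19 PM
PM: 11 + 12 = 23


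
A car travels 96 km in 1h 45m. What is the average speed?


Distance: 96 km
Time: 1h 45m = 105 min = 105/60 = 7/4 hours
Speed = 96 ÷ (7/4) = 96 × 4 / 7 = 384/7 ≈ 54.9 km/h

54.9 km/h


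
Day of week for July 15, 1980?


Tuesday

Zeller's congruence:
q=15, m=7, k=80, j=19
h = (15 + ⌊13×8/5⌋ + 80 + ⌊80/4⌋ + ⌊19/4⌋ - 2×19) mod 7
= (15 + 20 + 80 + 20 + 4 - 38) mod 7
= 101 mod 7 = 3
h=3 → Tuesday


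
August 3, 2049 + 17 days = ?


Start: August 3, 2049
Add 17 days
August 3 + 17 = August 20, 2049

August 20, 2049


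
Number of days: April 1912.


Month: April (month 4)
April has 30 days

30 days


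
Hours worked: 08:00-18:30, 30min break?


10h 0m (600 minutes)

Total time = (18×60+30) - (8×60+0)
= 1110 - 480 = 630 min
Minus break: 630 - 30 = 600 min
= 10h 0m


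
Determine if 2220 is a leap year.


Yes

Rules: divisible by 4 AND (not by 100 OR by 400)
2220 ÷ 4 = 555 exactly → divisible by 4
2220 ÷ 100 = 22 remainder 20 → not divisible by 100
Divisible by 4 but not by 100 → leap year


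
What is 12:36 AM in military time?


00:36

Input: 12:36 AM
12 AM → 00 (midnight)


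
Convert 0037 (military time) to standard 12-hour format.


Hour: 0
0 → 12 AM (midnight)

12:37 AM


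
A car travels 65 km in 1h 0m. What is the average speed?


Distance: 65 km
Time: 1 hours
Speed = 65 / 1 = 65.0 km/h

65.0 km/h


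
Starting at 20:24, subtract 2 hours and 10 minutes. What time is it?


18:14

Start: 1224 minutes from midnight
Subtract: 130 minutes
Remaining: 1224 - 130 = 1094
Hours: 18, Minutes: 14


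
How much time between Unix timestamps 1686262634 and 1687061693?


799059 seconds (222.0 hours / 9.25 days)

Difference = 1687061693 - 1686262634 = 799059 seconds
In hours: 799059 / 3600 ≈ 222.0
In days: 799059 / 86400 ≈ 9.25


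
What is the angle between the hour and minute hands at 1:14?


Hour hand = 1×30 + 14×0.5 = 37.0°
Minute hand = 14×6 = 84°
Difference = |37.0 - 84| = 47.0°

47.0°


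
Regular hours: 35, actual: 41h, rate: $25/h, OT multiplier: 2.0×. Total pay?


$1175.00

Regular: 35h × $25 = $875.00
Overtime: 41 - 35 = 6h
OT pay: 6h × $25 × 2.0 = $300.00
Total = $875.00 + $300.00 = $1175.00


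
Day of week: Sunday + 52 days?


Wednesday

Start: Sunday (index 6)
(6 + 52) mod 7
= 58 mod 7
= 2
Index 2 → Wednesday


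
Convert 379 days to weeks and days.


Weeks: 379 ÷ 7 = 54 remainder 1

54 weeks 1 days


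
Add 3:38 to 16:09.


19:47

Start: 969 minutes from midnight
Add: 218 minutes
Total: 1187 minutes
Hours: 1187 ÷ 60 = 19 remainder 47


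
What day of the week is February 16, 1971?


Zeller's congruence:
q=16, m=14, k=70, j=19
h = (16 + ⌊13×15/5⌋ + 70 + ⌊70/4⌋ + ⌊19/4⌋ - 2×19) mod 7
= (16 + 39 + 70 + 17 + 4 - 38) mod 7
= 108 mod 7 = 3
h=3 → Tuesday

Tuesday


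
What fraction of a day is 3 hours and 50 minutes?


0.1597 (15.97%)

Total minutes: 3×60 + 50 = 230
Day = 24×60 = 1440 minutes
Fraction = 230/1440 ≈ 0.1597
As a percentage: 230/1440 × 100 ≈ 15.97%


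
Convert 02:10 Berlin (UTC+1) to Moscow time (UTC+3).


Time difference = UTC+3 - UTC+1 = +2 hours
New hour = (2 + 2) mod 24
= 4 mod 24 = 4
Minutes unchanged → 04:10

04:10


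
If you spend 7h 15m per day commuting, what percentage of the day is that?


30.2%

Time: 435 minutes
Day: 1440 minutes
Percentage = (435/1440) × 100 ≈ 30.2%


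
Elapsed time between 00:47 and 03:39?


End time in minutes: 3×60 + 39 = 219
Start time in minutes: 0×60 + 47 = 47
Difference = 219 - 47 = 172 minutes
= 2 hours 52 minutes

2h 52m


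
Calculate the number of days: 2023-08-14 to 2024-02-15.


185 days

From August 14, 2023 to February 15, 2024
Rest of August 2023: 31 - 14 = 17
Full months: September 30, October 31, November 30, December 31, January 31
Days into February 2024: 15
Total = 17 + 30 + 31 + 30 + 31 + 31 + 15 = 185 days


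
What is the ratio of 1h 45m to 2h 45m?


7:11 (0.64)

Duration 1: 105 minutes
Duration 2: 165 minutes
Ratio = 105:165
GCD = 15
Simplified = 7:11
As a decimal: 7/11 ≈ 0.64


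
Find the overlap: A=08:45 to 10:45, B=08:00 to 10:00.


75 minutes

Meeting A: 525-645 (in minutes from midnight)
Meeting B: 480-600
Overlap start = max(525, 480) = 525
Overlap end = min(645, 600) = 600
Overlap = max(0, 600 - 525) = 75 min


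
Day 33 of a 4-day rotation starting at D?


Shifts: A, B, C, D
Start: D (index 3)
Day 33: (3 + 33 - 1) mod 4
= 35 mod 4
= 3
Index 3 → shift D

Shift D


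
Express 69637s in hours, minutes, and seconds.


19h 20m 37s

Hours: 69637 ÷ 3600 = 19 remainder 1237
Minutes: 1237 ÷ 60 = 20 remainder 37
Seconds: 37


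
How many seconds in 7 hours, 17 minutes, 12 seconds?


Hours: 7 × 3600 = 25200
Minutes: 17 × 60 = 1020
Seconds: 12
Total = 25200 + 1020 + 12 = 26232

26232 seconds


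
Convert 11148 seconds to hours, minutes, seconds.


3h 5m 48s

Hours: 11148 ÷ 3600 = 3 remainder 348
Minutes: 348 ÷ 60 = 5 remainder 48
Seconds: 48


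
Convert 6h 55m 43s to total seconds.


24943 seconds

Hours: 6 × 3600 = 21600
Minutes: 55 × 60 = 3300
Seconds: 43
Total = 21600 + 3300 + 43 = 24943


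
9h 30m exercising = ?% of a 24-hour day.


39.6%

Time: 570 minutes
Day: 1440 minutes
Percentage = (570/1440) × 100 ≈ 39.6%


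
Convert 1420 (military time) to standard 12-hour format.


2:20 PM

Hour: 14
14 - 12 = 2 → PM


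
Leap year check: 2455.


Rules: divisible by 4 AND (not by 100 OR by 400)
2455 ÷ 4 = 613 remainder 3 → not divisible by 4
Not divisible by 4 → not a leap year

No


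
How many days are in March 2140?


Month: March (month 3)
March has 31 days

31 days


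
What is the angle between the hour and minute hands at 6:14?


103.0°

Hour hand = 6×30 + 14×0.5 = 187.0°
Minute hand = 14×6 = 84°
Difference = |187.0 - 84| = 103.0°


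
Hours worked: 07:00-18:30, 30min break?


Total time = (18×60+30) - (7×60+0)
= 1110 - 420 = 690 min
Minus break: 690 - 30 = 660 min
= 11h 0m

11h 0m (660 minutes)


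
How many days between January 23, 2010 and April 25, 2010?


From January 23, 2010 to April 25, 2010
Rest of January 2010: 31 - 23 = 8
Full months: February 2010 28, March 31
Days into April 2010: 25
Total = 8 + 28 + 31 + 25 = 92 days

92 days


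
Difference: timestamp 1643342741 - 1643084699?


Difference = 1643342741 - 1643084699 = 258042 seconds
In hours: 258042 / 3600 ≈ 71.7
In days: 258042 / 86400 ≈ 2.99

258042 seconds (71.7 hours / 2.99 days)


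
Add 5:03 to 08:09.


Start: 489 minutes from midnight
Add: 303 minutes
Total: 792 minutes
Hours: 792 ÷ 60 = 13 remainder 12

13:12


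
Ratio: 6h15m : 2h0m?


Duration 1: 375 minutes
Duration 2: 120 minutes
Ratio = 375:120
GCD = 15
Simplified = 25:8
As a decimal: 25/8 ≈ 3.13

25:8 (3.13)


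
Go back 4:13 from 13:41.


Start: 821 minutes from midnight
Subtract: 253 minutes
Remaining: 821 - 253 = 568
Hours: 9, Minutes: 28

09:28


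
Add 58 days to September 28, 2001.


Start: September 28, 2001
Add 58 days
September 28 → October 1: 30 - 28 + 1 = 3 days (58 - 3 = 55 left)
October 1 → November 1: 31 - 1 + 1 = 31 days (55 - 31 = 24 left)
November 1 + 24 = November 25, 2001

November 25, 2001


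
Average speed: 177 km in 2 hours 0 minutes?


Distance: 177 km
Time: 2 hours
Speed = 177 / 2 = 88.5 km/h

88.5 km/h


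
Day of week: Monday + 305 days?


Start: Monday (index 0)
(0 + 305) mod 7
= 305 mod 7
= 4
Index 4 → Friday

Friday


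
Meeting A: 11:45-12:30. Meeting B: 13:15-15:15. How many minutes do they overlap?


0 minutes

Meeting A: 705-750 (in minutes from midnight)
Meeting B: 795-915
Overlap start = max(705, 795) = 795
Overlap end = min(750, 915) = 750
Overlap = max(0, 750 - 795) = 0 min


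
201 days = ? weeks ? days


Weeks: 201 ÷ 7 = 28 remainder 5

28 weeks 5 days


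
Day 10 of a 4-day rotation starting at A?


Shift B

Shifts: A, B, C, D
Start: A (index 0)
Day 10: (0 + 10 - 1) mod 4
= 9 mod 4
= 1
Index 1 → shift B


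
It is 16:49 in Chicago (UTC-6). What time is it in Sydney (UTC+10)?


Time difference = UTC+10 - UTC-6 = +16 hours
New hour = (16 + 16) mod 24
= 32 mod 24 = 8
Minutes unchanged → 08:49; 32 ≥ 24 → next day

08:49 (next day)


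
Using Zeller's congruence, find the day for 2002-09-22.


Sunday

Zeller's congruence:
q=22, m=9, k=2, j=20
h = (22 + ⌊13×10/5⌋ + 2 + ⌊2/4⌋ + ⌊20/4⌋ - 2×20) mod 7
= (22 + 26 + 2 + 0 + 5 - 40) mod 7
= 15 mod 7 = 1
h=1 → Sunday


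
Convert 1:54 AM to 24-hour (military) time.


Input: 1:54 AM
AM hour stays: 1

01:54


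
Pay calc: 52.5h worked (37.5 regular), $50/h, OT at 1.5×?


$3000.00

Regular: 37.5h × $50 = $1875.00
Overtime: 52.5 - 37.5 = 15.0h
OT pay: 15.0h × $50 × 1.5 = $1125.00
Total = $1875.00 + $1125.00 = $3000.00


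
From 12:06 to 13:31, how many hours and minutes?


1h 25m

End time in minutes: 13×60 + 31 = 811
Start time in minutes: 12×60 + 6 = 726
Difference = 811 - 726 = 85 minutes
= 1 hours 25 minutes


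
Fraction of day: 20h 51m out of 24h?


0.8688 (86.88%)

Total minutes: 20×60 + 51 = 1251
Day = 24×60 = 1440 minutes
Fraction = 1251/1440 ≈ 0.8688
As a percentage: 1251/1440 × 100 ≈ 86.88%


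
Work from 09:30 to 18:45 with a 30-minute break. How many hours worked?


8h 45m (525 minutes)

Total time = (18×60+45) - (9×60+30)
= 1125 - 570 = 555 min
Minus break: 555 - 30 = 525 min
= 8h 45m


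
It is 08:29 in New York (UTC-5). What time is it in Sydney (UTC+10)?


23:29

Time difference = UTC+10 - UTC-5 = +15 hours
New hour = (8 + 15) mod 24
= 23 mod 24 = 23
Minutes unchanged → 23:29


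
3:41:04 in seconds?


13264 seconds

Hours: 3 × 3600 = 10800
Minutes: 41 × 60 = 2460
Seconds: 4
Total = 10800 + 2460 + 4 = 13264


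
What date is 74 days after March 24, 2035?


June 6, 2035

Start: March 24, 2035
Add 74 days
March 24 → April 1: 31 - 24 + 1 = 8 days (74 - 8 = 66 left)
April 1 → May 1: 30 - 1 + 1 = 30 days (66 - 30 = 36 left)
May 1 → June 1: 31 - 1 + 1 = 31 days (36 - 31 = 5 left)
June 1 + 5 = June 6, 2035


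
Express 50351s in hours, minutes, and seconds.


13h 59m 11s

Hours: 50351 ÷ 3600 = 13 remainder 3551
Minutes: 3551 ÷ 60 = 59 remainder 11
Seconds: 11


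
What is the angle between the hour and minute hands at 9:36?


72.0°

Hour hand = 9×30 + 36×0.5 = 288.0°
Minute hand = 36×6 = 216°
Difference = |288.0 - 216| = 72.0°


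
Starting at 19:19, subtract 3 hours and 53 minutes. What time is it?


Start: 1159 minutes from midnight
Subtract: 233 minutes
Remaining: 1159 - 233 = 926
Hours: 15, Minutes: 26

15:26


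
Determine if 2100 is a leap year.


No

Rules: divisible by 4 AND (not by 100 OR by 400)
2100 ÷ 4 = 525 exactly → divisible by 4
2100 ÷ 100 = 21 exactly → divisible by 100
2100 ÷ 400 = 5 remainder 100 → not divisible by 400
Divisible by 100 but not by 400 → not a leap year


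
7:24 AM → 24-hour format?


07:24

Input: 7:24 AM
AM hour stays: 7


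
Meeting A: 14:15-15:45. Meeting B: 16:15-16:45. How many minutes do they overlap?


Meeting A: 855-945 (in minutes from midnight)
Meeting B: 975-1005
Overlap start = max(855, 975) = 975
Overlap end = min(945, 1005) = 945
Overlap = max(0, 945 - 975) = 0 min

0 minutes


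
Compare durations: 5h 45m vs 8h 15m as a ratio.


Duration 1: 345 minutes
Duration 2: 495 minutes
Ratio = 345:495
GCD = 15
Simplified = 23:33
As a decimal: 23/33 ≈ 0.70

23:33 (0.70)


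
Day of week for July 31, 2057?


Tuesday

Zeller's congruence:
q=31, m=7, k=57, j=20
h = (31 + ⌊13×8/5⌋ + 57 + ⌊57/4⌋ + ⌊20/4⌋ - 2×20) mod 7
= (31 + 20 + 57 + 14 + 5 - 40) mod 7
= 87 mod 7 = 3
h=3 → Tuesday


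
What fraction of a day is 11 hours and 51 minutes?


Total minutes: 11×60 + 51 = 711
Day = 24×60 = 1440 minutes
Fraction = 711/1440 ≈ 0.4938
As a percentage: 711/1440 × 100 ≈ 49.38%

0.4938 (49.38%)


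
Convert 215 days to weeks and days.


Weeks: 215 ÷ 7 = 30 remainder 5

30 weeks 5 days


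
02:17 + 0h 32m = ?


02:49

Start: 137 minutes from midnight
Add: 32 minutes
Total: 169 minutes
Hours: 169 ÷ 60 = 2 remainder 49


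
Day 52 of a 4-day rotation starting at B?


Shift A

Shifts: A, B, C, D
Start: B (index 1)
Day 52: (1 + 52 - 1) mod 4
= 52 mod 4
= 0
Index 0 → shift A


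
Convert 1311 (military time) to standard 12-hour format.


Hour: 13
13 - 12 = 1 → PM

1:11 PM


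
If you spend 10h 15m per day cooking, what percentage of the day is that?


Time: 615 minutes
Day: 1440 minutes
Percentage = (615/1440) × 100 ≈ 42.7%

42.7%


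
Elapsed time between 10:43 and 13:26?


End time in minutes: 13×60 + 26 = 806
Start time in minutes: 10×60 + 43 = 643
Difference = 806 - 643 = 163 minutes
= 2 hours 43 minutes

2h 43m


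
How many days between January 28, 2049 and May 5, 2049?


97 days

From January 28, 2049 to May 5, 2049
Rest of January 2049: 31 - 28 = 3
Full months: February 2049 28, March 31, April 30
Days into May 2049: 5
Total = 3 + 28 + 31 + 30 + 5 = 97 days


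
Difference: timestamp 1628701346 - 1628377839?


Difference = 1628701346 - 1628377839 = 323507 seconds
In hours: 323507 / 3600 ≈ 89.9
In days: 323507 / 86400 ≈ 3.74

323507 seconds (89.9 hours / 3.74 days)


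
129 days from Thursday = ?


Start: Thursday (index 3)
(3 + 129) mod 7
= 132 mod 7
= 6
Index 6 → Sunday

Sunday


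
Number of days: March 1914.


Month: March (month 3)
March has 31 days

31 days


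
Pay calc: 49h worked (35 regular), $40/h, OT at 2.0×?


$2520.00

Regular: 35h × $40 = $1400.00
Overtime: 49 - 35 = 14h
OT pay: 14h × $40 × 2.0 = $1120.00
Total = $1400.00 + $1120.00 = $2520.00


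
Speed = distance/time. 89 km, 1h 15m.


Distance: 89 km
Time: 1h 15m = 75 min = 75/60 = 5/4 hours
Speed = 89 ÷ (5/4) = 89 × 4 / 5 = 356/5 = 71.2 km/h

71.2 km/h


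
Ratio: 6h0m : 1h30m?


Duration 1: 360 minutes
Duration 2: 90 minutes
Ratio = 360:90
GCD = 90
Simplified = 4:1
As a decimal: 4/1 = 4.00

4:1 (4.00)


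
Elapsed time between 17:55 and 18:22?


End time in minutes: 18×60 + 22 = 1102
Start time in minutes: 17×60 + 55 = 1075
Difference = 1102 - 1075 = 27 minutes
= 0 hours 27 minutes

0h 27m


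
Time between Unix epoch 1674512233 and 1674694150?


Difference = 1674694150 - 1674512233 = 181917 seconds
In hours: 181917 / 3600 ≈ 50.5
In days: 181917 / 86400 ≈ 2.11

181917 seconds (50.5 hours / 2.11 days)


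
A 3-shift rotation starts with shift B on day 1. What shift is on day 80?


Shift C

Shifts: A, B, C
Start: B (index 1)
Day 80: (1 + 80 - 1) mod 3
= 80 mod 3
= 2
Index 2 → shift C


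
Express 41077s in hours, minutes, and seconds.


11h 24m 37s

Hours: 41077 ÷ 3600 = 11 remainder 1477
Minutes: 1477 ÷ 60 = 24 remainder 37
Seconds: 37


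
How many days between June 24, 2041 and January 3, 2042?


193 days

From June 24, 2041 to January 3, 2042
Rest of June 2041: 30 - 24 = 6
Full months: July 31, August 31, September 30, October 31, November 30, December 31
Days into January 2042: 3
Total = 6 + 31 + 31 + 30 + 31 + 30 + 31 + 3 = 193 days


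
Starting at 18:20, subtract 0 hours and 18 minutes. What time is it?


18:02

Start: 1100 minutes from midnight
Subtract: 18 minutes
Remaining: 1100 - 18 = 1082
Hours: 18, Minutes: 2


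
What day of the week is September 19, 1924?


Zeller's congruence:
q=19, m=9, k=24, j=19
h = (19 + ⌊13×10/5⌋ + 24 + ⌊24/4⌋ + ⌊19/4⌋ - 2×19) mod 7
= (19 + 26 + 24 + 6 + 4 - 38) mod 7
= 41 mod 7 = 6
h=6 → Friday

Friday


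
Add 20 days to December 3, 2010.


Start: December 3, 2010
Add 20 days
December 3 + 20 = December 23, 2010

December 23, 2010


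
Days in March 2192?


31 days

Month: March (month 3)
March has 31 days


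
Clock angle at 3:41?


135.5°

Hour hand = 3×30 + 41×0.5 = 110.5°
Minute hand = 41×6 = 246°
Difference = |110.5 - 246| = 135.5°


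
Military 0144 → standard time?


1:44 AM

Hour: 1
1 < 12 → AM


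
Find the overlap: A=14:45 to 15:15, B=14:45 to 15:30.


30 minutes

Meeting A: 885-915 (in minutes from midnight)
Meeting B: 885-930
Overlap start = max(885, 885) = 885
Overlap end = min(915, 930) = 915
Overlap = max(0, 915 - 885) = 30 min


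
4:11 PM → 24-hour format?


Input: 4:11 PM
PM: 4 + 12 = 16

16:11


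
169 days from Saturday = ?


Start: Saturday (index 5)
(5 + 169) mod 7
= 174 mod 7
= 6
Index 6 → Sunday

Sunday


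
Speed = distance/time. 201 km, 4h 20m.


46.4 km/h

Distance: 201 km
Time: 4h 20m = 260 min = 260/60 = 13/3 hours
Speed = 201 ÷ (13/3) = 201 × 3 / 13 = 603/13 ≈ 46.4 km/h


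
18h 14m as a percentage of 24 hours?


Total minutes: 18×60 + 14 = 1094
Day = 24×60 = 1440 minutes
Fraction = 1094/1440 ≈ 0.7597
As a percentage: 1094/1440 × 100 ≈ 75.97%

0.7597 (75.97%)


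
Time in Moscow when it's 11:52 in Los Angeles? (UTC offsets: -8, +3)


22:52

Time difference = UTC+3 - UTC-8 = +11 hours
New hour = (11 + 11) mod 24
= 22 mod 24 = 22
Minutes unchanged → 22:52


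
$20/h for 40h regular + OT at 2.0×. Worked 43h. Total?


$920.00

Regular: 40h × $20 = $800.00
Overtime: 43 - 40 = 3h
OT pay: 3h × $20 × 2.0 = $120.00
Total = $800.00 + $120.00 = $920.00


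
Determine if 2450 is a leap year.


No

Rules: divisible by 4 AND (not by 100 OR by 400)
2450 ÷ 4 = 612 remainder 2 → not divisible by 4
Not divisible by 4 → not a leap year


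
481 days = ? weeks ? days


Weeks: 481 ÷ 7 = 68 remainder 5

68 weeks 5 days


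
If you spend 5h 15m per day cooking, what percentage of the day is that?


Time: 315 minutes
Day: 1440 minutes
Percentage = (315/1440) × 100 ≈ 21.9%

21.9%


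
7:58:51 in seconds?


Hours: 7 × 3600 = 25200
Minutes: 58 × 60 = 3480
Seconds: 51
Total = 25200 + 3480 + 51 = 28731

28731 seconds


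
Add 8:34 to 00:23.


08:57

Start: 23 minutes from midnight
Add: 514 minutes
Total: 537 minutes
Hours: 537 ÷ 60 = 8 remainder 57


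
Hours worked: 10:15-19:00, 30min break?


Total time = (19×60+0) - (10×60+15)
= 1140 - 615 = 525 min
Minus break: 525 - 30 = 495 min
= 8h 15m

8h 15m (495 minutes)


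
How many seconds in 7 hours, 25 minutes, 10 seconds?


26710 seconds

Hours: 7 × 3600 = 25200
Minutes: 25 × 60 = 1500
Seconds: 10
Total = 25200 + 1500 + 10 = 26710


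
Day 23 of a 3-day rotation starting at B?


Shifts: A, B, C
Start: B (index 1)
Day 23: (1 + 23 - 1) mod 3
= 23 mod 3
= 2
Index 2 → shift C

Shift C


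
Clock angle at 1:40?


170.0°

Hour hand = 1×30 + 40×0.5 = 50.0°
Minute hand = 40×6 = 240°
Difference = |50.0 - 240| = 190.0°
Since > 180°: 360 - 190.0 = 170.0°


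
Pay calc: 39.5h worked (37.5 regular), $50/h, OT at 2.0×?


$2075.00

Regular: 37.5h × $50 = $1875.00
Overtime: 39.5 - 37.5 = 2.0h
OT pay: 2.0h × $50 × 2.0 = $200.00
Total = $1875.00 + $200.00 = $2075.00


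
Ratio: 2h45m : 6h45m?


11:27 (0.41)

Duration 1: 165 minutes
Duration 2: 405 minutes
Ratio = 165:405
GCD = 15
Simplified = 11:27
As a decimal: 11/27 ≈ 0.41


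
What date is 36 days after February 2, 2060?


Start: February 2, 2060
Add 36 days
February 2 → March 1: 29 - 2 + 1 = 28 days (36 - 28 = 8 left)
March 1 + 8 = March 9, 2060

March 9, 2060


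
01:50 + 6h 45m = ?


Start: 110 minutes from midnight
Add: 405 minutes
Total: 515 minutes
Hours: 515 ÷ 60 = 8 remainder 35

08:35


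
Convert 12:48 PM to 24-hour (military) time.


12:48

Input: 12:48 PM
12 PM → 12 (noon)


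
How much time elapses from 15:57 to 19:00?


End time in minutes: 19×60 + 0 = 1140
Start time in minutes: 15×60 + 57 = 957
Difference = 1140 - 957 = 183 minutes
= 3 hours 3 minutes

3h 3m


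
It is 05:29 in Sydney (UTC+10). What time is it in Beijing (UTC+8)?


Time difference = UTC+8 - UTC+10 = -2 hours
New hour = (5 -2) mod 24
= 3 mod 24 = 3
Minutes unchanged → 03:29

03:29


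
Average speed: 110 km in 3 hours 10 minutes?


34.7 km/h

Distance: 110 km
Time: 3h 10m = 190 min = 190/60 = 19/6 hours
Speed = 110 ÷ (19/6) = 110 × 6 / 19 = 660/19 ≈ 34.7 km/h


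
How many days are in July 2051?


Month: July (month 7)
July has 31 days

31 days


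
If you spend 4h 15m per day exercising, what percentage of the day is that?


17.7%

Time: 255 minutes
Day: 1440 minutes
Percentage = (255/1440) × 100 ≈ 17.7%


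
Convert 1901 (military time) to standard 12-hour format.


7:01 PM

Hour: 19
19 - 12 = 7 → PM


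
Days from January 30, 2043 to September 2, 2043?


215 days

From January 30, 2043 to September 2, 2043
Rest of January 2043: 31 - 30 = 1
Full months: February 2043 28, March 31, April 30, May 31, June 30, July 31, August 31
Days into September 2043: 2
Total = 1 + 28 + 31 + 30 + 31 + 30 + 31 + 31 + 2 = 215 days


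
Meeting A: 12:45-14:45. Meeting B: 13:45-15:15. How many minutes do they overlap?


60 minutes

Meeting A: 765-885 (in minutes from midnight)
Meeting B: 825-915
Overlap start = max(765, 825) = 825
Overlap end = min(885, 915) = 885
Overlap = max(0, 885 - 825) = 60 min


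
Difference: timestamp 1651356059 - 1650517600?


Difference = 1651356059 - 1650517600 = 838459 seconds
In hours: 838459 / 3600 ≈ 232.9
In days: 838459 / 86400 ≈ 9.70

838459 seconds (232.9 hours / 9.70 days)


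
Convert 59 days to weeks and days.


8 weeks 3 days

Weeks: 59 ÷ 7 = 8 remainder 3


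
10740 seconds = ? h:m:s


2h 59m 0s

Hours: 10740 ÷ 3600 = 2 remainder 3540
Minutes: 3540 ÷ 60 = 59 remainder 0
Seconds: 0


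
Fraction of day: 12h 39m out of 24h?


Total minutes: 12×60 + 39 = 759
Day = 24×60 = 1440 minutes
Fraction = 759/1440 ≈ 0.5271
As a percentage: 759/1440 × 100 ≈ 52.71%

0.5271 (52.71%)


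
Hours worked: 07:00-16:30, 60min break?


8h 30m (510 minutes)

Total time = (16×60+30) - (7×60+0)
= 990 - 420 = 570 min
Minus break: 570 - 60 = 510 min
= 8h 30m


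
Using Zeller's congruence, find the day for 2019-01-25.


Zeller's congruence:
q=25, m=13, k=18, j=20
h = (25 + ⌊13×14/5⌋ + 18 + ⌊18/4⌋ + ⌊20/4⌋ - 2×20) mod 7
= (25 + 36 + 18 + 4 + 5 - 40) mod 7
= 48 mod 7 = 6
h=6 → Friday

Friday


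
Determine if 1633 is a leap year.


Rules: divisible by 4 AND (not by 100 OR by 400)
1633 ÷ 4 = 408 remainder 1 → not divisible by 4
Not divisible by 4 → not a leap year

No


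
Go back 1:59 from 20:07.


18:08

Start: 1207 minutes from midnight
Subtract: 119 minutes
Remaining: 1207 - 119 = 1088
Hours: 18, Minutes: 8


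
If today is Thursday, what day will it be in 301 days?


Thursday

Start: Thursday (index 3)
(3 + 301) mod 7
= 304 mod 7
= 3
Index 3 → Thursday


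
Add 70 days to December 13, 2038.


Start: December 13, 2038
Add 70 days
December 13 → January 1: 31 - 13 + 1 = 19 days (70 - 19 = 51 left)
January 1 → February 1: 31 - 1 + 1 = 31 days (51 - 31 = 20 left)
February 1 + 20 = February 21, 2039

February 21, 2039


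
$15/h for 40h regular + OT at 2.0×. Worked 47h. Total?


Regular: 40h × $15 = $600.00
Overtime: 47 - 40 = 7h
OT pay: 7h × $15 × 2.0 = $210.00
Total = $600.00 + $210.00 = $810.00

$810.00


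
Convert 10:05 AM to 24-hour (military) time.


Input: 10:05 AM
AM hour stays: 10

10:05


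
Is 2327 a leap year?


No

Rules: divisible by 4 AND (not by 100 OR by 400)
2327 ÷ 4 = 581 remainder 3 → not divisible by 4
Not divisible by 4 → not a leap year


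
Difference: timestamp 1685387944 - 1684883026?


504918 seconds (140.3 hours / 5.84 days)

Difference = 1685387944 - 1684883026 = 504918 seconds
In hours: 504918 / 3600 ≈ 140.3
In days: 504918 / 86400 ≈ 5.84


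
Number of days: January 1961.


Month: January (month 1)
January has 31 days

31 days


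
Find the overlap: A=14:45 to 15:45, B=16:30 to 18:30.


0 minutes

Meeting A: 885-945 (in minutes from midnight)
Meeting B: 990-1110
Overlap start = max(885, 990) = 990
Overlap end = min(945, 1110) = 945
Overlap = max(0, 945 - 990) = 0 min


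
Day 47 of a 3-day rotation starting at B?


Shift C

Shifts: A, B, C
Start: B (index 1)
Day 47: (1 + 47 - 1) mod 3
= 47 mod 3
= 2
Index 2 → shift C


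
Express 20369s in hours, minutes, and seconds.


Hours: 20369 ÷ 3600 = 5 remainder 2369
Minutes: 2369 ÷ 60 = 39 remainder 29
Seconds: 29

5h 39m 29s


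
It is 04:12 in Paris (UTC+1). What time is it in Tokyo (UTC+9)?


Time difference = UTC+9 - UTC+1 = +8 hours
New hour = (4 + 8) mod 24
= 12 mod 24 = 12
Minutes unchanged → 12:12

12:12


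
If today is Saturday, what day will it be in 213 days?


Start: Saturday (index 5)
(5 + 213) mod 7
= 218 mod 7
= 1
Index 1 → Tuesday

Tuesday


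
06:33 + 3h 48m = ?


Start: 393 minutes from midnight
Add: 228 minutes
Total: 621 minutes
Hours: 621 ÷ 60 = 10 remainder 21

10:21


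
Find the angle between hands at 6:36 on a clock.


18.0°

Hour hand = 6×30 + 36×0.5 = 198.0°
Minute hand = 36×6 = 216°
Difference = |198.0 - 216| = 18.0°


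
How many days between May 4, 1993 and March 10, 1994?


From May 4, 1993 to March 10, 1994
Rest of May 1993: 31 - 4 = 27
Full months: June 30, July 31, August 31, September 30, October 31, November 30, December 31, January 31, February 1994 28
Days into March 1994: 10
Total = 27 + 30 + 31 + 31 + 30 + 31 + 30 + 31 + 31 + 28 + 10 = 310 days

310 days


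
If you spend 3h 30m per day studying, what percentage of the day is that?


14.6%

Time: 210 minutes
Day: 1440 minutes
Percentage = (210/1440) × 100 ≈ 14.6%


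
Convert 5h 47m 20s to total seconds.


20840 seconds

Hours: 5 × 3600 = 18000
Minutes: 47 × 60 = 2820
Seconds: 20
Total = 18000 + 2820 + 20 = 20840


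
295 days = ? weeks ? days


42 weeks 1 days

Weeks: 295 ÷ 7 = 42 remainder 1


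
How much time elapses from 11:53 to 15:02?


End time in minutes: 15×60 + 2 = 902
Start time in minutes: 11×60 + 53 = 713
Difference = 902 - 713 = 189 minutes
= 3 hours 9 minutes

3h 9m


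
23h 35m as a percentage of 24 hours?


0.9826 (98.26%)

Total minutes: 23×60 + 35 = 1415
Day = 24×60 = 1440 minutes
Fraction = 1415/1440 ≈ 0.9826
As a percentage: 1415/1440 × 100 ≈ 98.26%


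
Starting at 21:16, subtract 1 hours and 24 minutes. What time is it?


Start: 1276 minutes from midnight
Subtract: 84 minutes
Remaining: 1276 - 84 = 1192
Hours: 19, Minutes: 52

19:52
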